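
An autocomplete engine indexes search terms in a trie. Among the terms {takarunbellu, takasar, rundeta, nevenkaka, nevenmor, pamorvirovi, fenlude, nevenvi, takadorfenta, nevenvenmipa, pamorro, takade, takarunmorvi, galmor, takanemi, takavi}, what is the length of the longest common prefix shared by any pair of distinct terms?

Equivalently: take the maximum, over all pairs, of their longest common prefix length.
"takarunbellu" and "takarunmorvi" agree on "takarun" (7 characters) before diverging; nothing deeper is shared.
Longest shared-prefix length: 7

7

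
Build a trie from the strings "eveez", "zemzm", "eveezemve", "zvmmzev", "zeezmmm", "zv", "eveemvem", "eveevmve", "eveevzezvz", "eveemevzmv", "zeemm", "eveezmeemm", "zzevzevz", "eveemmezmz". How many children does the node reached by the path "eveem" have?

3

Follow the path "eveem" to its node, then look at its outgoing edges.
Characters that immediately follow "eveem" among the stored strings: {e, m, v}.
That node has 3 child edges.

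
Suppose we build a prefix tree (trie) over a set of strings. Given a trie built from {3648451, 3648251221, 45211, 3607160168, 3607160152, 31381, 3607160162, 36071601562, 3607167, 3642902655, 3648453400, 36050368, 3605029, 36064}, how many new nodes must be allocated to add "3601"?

1

"360" is already a path in the trie; the remaining "1" must be added.
New nodes needed: |"3601"| − 3 = 4 − 3 = 1.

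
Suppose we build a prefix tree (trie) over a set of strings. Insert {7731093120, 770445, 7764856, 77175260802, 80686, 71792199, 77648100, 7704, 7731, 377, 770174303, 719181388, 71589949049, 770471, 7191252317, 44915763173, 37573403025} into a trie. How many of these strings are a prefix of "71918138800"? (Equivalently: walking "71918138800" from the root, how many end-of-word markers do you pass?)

1

Walk "71918138800" from the root; an end-of-word marker is hit whenever a stored word is a prefix of "71918138800".
Prefixes of the query that are stored words: "719181388"
Count: 1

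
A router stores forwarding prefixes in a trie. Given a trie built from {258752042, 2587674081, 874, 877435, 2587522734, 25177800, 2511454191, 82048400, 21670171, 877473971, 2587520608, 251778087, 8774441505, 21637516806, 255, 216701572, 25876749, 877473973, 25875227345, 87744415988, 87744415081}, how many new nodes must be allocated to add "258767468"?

"2587674" is already a path in the trie; the remaining "68" must be added.
Each of the 2 remaining characters creates one node.

2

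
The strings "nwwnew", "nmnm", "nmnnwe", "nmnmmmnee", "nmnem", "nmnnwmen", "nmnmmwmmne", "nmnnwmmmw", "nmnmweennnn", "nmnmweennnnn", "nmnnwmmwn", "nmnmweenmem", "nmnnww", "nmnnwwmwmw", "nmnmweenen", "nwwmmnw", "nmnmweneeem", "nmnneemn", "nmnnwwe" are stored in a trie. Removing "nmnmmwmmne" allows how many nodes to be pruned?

Walk "nmnmmwmmne" from the leaf back toward the root, removing each node that no remaining word uses.
The suffix "wmmne" (5 nodes) is used only by "nmnmmwmmne"; the node for "nmnmm" still has the child "m", so pruning stops there.
Nodes removed: 5

5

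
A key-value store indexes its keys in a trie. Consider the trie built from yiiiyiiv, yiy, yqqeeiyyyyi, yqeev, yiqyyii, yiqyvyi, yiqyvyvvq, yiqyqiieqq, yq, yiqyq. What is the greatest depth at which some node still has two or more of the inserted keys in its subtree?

Look for the deepest trie node that still has at least two words in its subtree.
"yiqyvyi" and "yiqyvyvvq" agree on "yiqyvy" (6 characters) before diverging; nothing deeper is shared.
Longest shared-prefix length: 6

6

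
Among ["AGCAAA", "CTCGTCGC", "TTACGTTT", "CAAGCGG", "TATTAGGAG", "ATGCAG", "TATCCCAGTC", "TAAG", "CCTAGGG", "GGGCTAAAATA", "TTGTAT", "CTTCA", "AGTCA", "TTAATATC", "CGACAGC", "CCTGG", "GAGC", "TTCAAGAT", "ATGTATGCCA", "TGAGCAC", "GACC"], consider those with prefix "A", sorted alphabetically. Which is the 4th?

Filter for "A…" and sort: "AGCAAA", "AGTCA", "ATGCAG", "ATGTATGCCA"
Position 4: ATGTATGCCA

ATGTATGCCA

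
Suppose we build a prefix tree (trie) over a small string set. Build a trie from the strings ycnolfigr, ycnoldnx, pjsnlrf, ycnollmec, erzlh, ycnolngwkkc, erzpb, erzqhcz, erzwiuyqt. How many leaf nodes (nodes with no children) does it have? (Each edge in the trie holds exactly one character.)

A leaf is a node with no children — equivalently, the end of a word that is not a proper prefix of any other stored word.
Those words: "erzlh", "erzpb", "erzqhcz", "erzwiuyqt", "pjsnlrf", "ycnoldnx", "ycnolfigr", "ycnollmec", "ycnolngwkkc"
Leaf count: 9

9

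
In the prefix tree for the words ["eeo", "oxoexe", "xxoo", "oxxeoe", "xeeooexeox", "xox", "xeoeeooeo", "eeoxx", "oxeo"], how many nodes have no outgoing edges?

A leaf is a node with no children — equivalently, the end of a word that is not a proper prefix of any other stored word.
Those words: "eeoxx", "oxeo", "oxoexe", "oxxeoe", "xeeooexeox", "xeoeeooeo", "xox", "xxoo"
Leaf count: 8

8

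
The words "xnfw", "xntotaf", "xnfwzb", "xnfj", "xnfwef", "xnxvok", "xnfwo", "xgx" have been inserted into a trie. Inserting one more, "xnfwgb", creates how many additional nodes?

"xnfw" is already a path in the trie; the remaining "gb" must be added.
So 6 − 4 = 2 new nodes.

2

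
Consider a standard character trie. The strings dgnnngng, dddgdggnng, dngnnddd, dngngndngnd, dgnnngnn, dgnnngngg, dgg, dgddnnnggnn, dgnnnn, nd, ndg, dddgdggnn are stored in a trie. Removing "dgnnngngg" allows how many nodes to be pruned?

Walk "dgnnngngg" from the leaf back toward the root, removing each node that no remaining word uses.
The suffix "g" (1 node) is used only by "dgnnngngg"; "dgnnngng" is itself a stored word, so pruning stops there.
Nodes removed: 1

1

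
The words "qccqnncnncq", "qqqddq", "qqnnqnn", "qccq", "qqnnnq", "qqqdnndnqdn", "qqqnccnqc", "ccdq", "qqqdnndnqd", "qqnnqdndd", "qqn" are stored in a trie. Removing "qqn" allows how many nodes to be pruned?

0

Walk "qqn" from the leaf back toward the root, removing each node that no remaining word uses.
Every node on "qqn" is still needed (e.g. by "qqnnqnn"), so nothing is freed.
Nodes removed: 0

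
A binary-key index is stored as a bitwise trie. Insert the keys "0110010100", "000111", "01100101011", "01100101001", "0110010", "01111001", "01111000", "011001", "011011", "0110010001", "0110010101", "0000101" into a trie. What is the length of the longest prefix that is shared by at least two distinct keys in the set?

10

Equivalently: take the maximum, over all pairs, of their longest common prefix length.
e.g. "0110010100" and "01100101001" share the prefix "0110010100" of length 10; no pair shares a longer one.
Longest shared-prefix length: 10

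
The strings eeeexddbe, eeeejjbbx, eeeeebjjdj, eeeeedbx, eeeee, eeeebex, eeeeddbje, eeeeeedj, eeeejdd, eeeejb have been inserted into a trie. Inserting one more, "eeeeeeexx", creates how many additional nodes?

3

Walking "eeeeeeexx" from the root, the first 6 characters ("eeeeee") follow existing edges; "e" is the first miss.
New nodes needed: |"eeeeeeexx"| − 6 = 9 − 6 = 3.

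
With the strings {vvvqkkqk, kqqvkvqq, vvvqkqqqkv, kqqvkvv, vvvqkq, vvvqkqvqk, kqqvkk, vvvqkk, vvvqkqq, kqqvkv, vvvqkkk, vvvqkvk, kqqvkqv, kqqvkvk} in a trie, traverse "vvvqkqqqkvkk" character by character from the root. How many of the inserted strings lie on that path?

3

Check each prefix of "vvvqkqqqkvkk" against the stored set — each match is an end-marker on the path.
Prefixes of the query that are stored words: "vvvqkq", "vvvqkqq", "vvvqkqqqkv"
Count: 3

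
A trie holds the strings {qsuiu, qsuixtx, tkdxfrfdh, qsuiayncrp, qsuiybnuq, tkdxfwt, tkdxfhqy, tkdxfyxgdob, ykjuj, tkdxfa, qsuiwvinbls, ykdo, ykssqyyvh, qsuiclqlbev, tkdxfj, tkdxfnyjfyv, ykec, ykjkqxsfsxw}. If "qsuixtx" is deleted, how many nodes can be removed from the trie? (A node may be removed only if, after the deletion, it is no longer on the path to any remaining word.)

3

After clearing the end-marker at "qsuixtx", prune upward until reaching a node still needed by another word.
The suffix "xtx" (3 nodes) is used only by "qsuixtx"; the node for "qsui" still has the child "u", so pruning stops there.
Nodes removed: 3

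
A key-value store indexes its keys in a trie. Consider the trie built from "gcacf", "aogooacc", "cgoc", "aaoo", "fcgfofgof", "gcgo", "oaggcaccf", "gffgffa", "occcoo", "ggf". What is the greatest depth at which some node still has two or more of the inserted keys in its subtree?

The deepest shared node is where two words last agree before diverging.
"gcacf" and "gcgo" agree on "gc" (2 characters) before diverging; nothing deeper is shared.
Longest shared-prefix length: 2

2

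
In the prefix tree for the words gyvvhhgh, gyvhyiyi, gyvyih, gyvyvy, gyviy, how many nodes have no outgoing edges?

Leaves are exactly the stored words that no other stored word extends.
Those words: "gyvhyiyi", "gyviy", "gyvvhhgh", "gyvyih", "gyvyvy"
Leaf count: 5

5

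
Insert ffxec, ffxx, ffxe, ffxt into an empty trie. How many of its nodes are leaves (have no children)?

3

A leaf is a node with no children — equivalently, the end of a word that is not a proper prefix of any other stored word.
Those words: "ffxec", "ffxt", "ffxx"
Leaf count: 3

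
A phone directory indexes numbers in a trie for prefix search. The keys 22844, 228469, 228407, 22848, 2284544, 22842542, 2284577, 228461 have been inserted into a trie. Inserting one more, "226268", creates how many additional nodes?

The longest prefix of "226268" already in the trie is "22" (length 2).
So 6 − 2 = 4 new nodes.

4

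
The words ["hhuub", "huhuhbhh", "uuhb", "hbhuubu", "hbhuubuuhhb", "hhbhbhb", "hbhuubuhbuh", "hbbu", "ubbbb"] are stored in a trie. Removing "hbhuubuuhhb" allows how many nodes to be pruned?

4

A node on "hbhuubuuhhb"'s path can go only if nothing else ends at it or branches off below it.
The suffix "uhhb" (4 nodes) is used only by "hbhuubuuhhb"; the node for "hbhuubu" still has the child "h", so pruning stops there.
Nodes removed: 4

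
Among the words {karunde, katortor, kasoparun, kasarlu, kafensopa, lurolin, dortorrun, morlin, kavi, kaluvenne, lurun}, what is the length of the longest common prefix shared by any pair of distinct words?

3

Equivalently: take the maximum, over all pairs, of their longest common prefix length.
e.g. "kasarlu" and "kasoparun" share the prefix "kas" of length 3; no pair shares a longer one.
Longest shared-prefix length: 3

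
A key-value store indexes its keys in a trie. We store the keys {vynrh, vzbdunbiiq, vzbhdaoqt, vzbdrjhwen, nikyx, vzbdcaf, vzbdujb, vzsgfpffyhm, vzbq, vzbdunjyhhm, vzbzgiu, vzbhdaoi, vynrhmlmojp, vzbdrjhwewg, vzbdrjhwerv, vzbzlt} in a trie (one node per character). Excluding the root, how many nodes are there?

Count nodes per top-level branch (shared prefixes stored once):
  'n'-branch (nikyx): 5 nodes
  'v'-branch (vynrh, vynrhmlmojp, vzbdcaf, vzbdrjhwen, vzbdrjhwerv, vzbdrjhwewg, vzbdujb, vzbdunbiiq, vzbdunjyhhm, vzbhdaoi, vzbhdaoqt, vzbq, vzbzgiu, vzbzlt, vzsgfpffyhm): 63 nodes
Sum: 68

68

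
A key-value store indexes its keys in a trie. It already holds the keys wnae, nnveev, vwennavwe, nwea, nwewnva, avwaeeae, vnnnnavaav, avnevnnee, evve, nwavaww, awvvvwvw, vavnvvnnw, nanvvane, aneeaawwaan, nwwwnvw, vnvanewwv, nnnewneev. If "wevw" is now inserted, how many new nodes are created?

3

Walking "wevw" from the root, the first 1 characters ("w") follow existing edges; "e" is the first miss.
Each of the 3 remaining characters creates one node.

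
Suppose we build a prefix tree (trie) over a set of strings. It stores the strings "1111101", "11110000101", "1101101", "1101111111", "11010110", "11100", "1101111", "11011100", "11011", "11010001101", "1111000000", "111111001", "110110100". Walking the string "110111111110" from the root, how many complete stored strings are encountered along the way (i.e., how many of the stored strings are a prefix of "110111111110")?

Traverse "110111111110" character by character; count nodes along the way that are marked as word ends.
Prefixes of the query that are stored words: "11011", "1101111", "1101111111"
Count: 3

3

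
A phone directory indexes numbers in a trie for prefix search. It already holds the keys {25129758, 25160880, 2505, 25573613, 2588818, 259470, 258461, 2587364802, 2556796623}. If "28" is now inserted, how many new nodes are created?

1

Walking "28" from the root, the first 1 characters ("2") follow existing edges; "8" is the first miss.
So 2 − 1 = 1 new nodes.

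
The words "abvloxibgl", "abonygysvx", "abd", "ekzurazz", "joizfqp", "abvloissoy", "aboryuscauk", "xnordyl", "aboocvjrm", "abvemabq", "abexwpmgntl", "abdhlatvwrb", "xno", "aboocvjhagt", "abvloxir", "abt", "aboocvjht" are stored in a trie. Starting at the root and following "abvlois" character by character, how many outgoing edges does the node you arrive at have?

1

Walk "abvlois" from the root, arriving at one node.
Characters that immediately follow "abvlois" among the stored strings: {s}.
That node has 1 child edge.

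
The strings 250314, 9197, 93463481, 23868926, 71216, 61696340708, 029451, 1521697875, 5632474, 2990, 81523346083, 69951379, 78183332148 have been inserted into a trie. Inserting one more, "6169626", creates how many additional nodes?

2

The longest prefix of "6169626" already in the trie is "61696" (length 5).
Each of the 2 remaining characters creates one node.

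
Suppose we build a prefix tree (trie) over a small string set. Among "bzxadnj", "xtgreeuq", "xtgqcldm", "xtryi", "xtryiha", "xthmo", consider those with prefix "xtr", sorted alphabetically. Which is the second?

Filter for "xtr…" and sort: "xtryi", "xtryiha"
The 2nd is xtryiha.

xtryiha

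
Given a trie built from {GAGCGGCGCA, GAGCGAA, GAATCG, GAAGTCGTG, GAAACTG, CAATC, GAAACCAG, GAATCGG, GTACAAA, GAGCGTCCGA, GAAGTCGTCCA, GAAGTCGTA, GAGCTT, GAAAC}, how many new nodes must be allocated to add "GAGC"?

"GAGC" is already a full path in the trie; only an end-marker is added.
No new nodes are needed: 0.

0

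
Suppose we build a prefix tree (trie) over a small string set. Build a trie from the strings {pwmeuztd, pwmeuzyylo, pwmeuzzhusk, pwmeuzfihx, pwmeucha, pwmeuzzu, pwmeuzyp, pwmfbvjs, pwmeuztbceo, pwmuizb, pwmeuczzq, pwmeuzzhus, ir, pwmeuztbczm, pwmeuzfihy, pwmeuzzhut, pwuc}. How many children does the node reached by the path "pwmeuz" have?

4

Walk "pwmeuz" from the root, arriving at one node.
Distinct next characters after "pwmeuz": f, t, y, z.
That node has 4 child edges.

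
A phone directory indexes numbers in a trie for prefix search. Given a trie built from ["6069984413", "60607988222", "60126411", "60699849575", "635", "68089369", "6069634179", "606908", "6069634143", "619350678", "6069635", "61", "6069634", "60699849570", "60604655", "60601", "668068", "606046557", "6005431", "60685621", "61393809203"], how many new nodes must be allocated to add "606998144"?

3

The longest prefix of "606998144" already in the trie is "606998" (length 6).
So 9 − 6 = 3 new nodes.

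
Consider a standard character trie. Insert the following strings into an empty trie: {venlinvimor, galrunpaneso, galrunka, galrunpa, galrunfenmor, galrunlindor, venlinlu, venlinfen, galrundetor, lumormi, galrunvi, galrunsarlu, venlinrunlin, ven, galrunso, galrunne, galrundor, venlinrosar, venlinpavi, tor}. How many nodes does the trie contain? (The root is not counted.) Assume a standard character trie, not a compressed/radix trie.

83

Count nodes per top-level branch (shared prefixes stored once):
  'g'-branch (galrundetor, galrundor, galrunfenmor, galrunka, galrunlindor, galrunne, galrunpa, galrunpaneso, galrunsarlu, galrunso, galrunvi): 43 nodes
  'l'-branch (lumormi): 7 nodes
  't'-branch (tor): 3 nodes
  'v'-branch (ven, venlinfen, venlinlu, venlinpavi, venlinrosar, venlinrunlin, venlinvimor): 30 nodes
Sum: 83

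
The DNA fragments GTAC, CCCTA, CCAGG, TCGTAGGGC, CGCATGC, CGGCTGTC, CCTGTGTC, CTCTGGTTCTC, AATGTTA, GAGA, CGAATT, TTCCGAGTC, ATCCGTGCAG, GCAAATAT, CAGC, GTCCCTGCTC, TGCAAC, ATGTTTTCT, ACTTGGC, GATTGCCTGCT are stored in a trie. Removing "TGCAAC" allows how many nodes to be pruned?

Walk "TGCAAC" from the leaf back toward the root, removing each node that no remaining word uses.
The suffix "GCAAC" (5 nodes) is used only by "TGCAAC"; the node for "T" still has the child "C", so pruning stops there.
Nodes removed: 5

5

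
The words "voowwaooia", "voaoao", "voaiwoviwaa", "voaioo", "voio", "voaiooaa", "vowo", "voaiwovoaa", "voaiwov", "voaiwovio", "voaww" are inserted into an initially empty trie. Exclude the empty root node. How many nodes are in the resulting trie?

Trace insertions, counting only characters that open a new branch:
  "voowwaooia" → 10 new (v, o, o, w, w, a, o, o, i, a)
  "voaoao" → prefix "vo" already present; 4 new (a, o, a, o)
  "voaiwoviwaa" → prefix "voa" already present; 8 new (i, w, o, v, i, w, a, a)
  "voaioo" → prefix "voai" already present; 2 new (o, o)
  "voio" → prefix "vo" already present; 2 new (i, o)
  "voaiooaa" → prefix "voaioo" already present; 2 new (a, a)
  "vowo" → prefix "vo" already present; 2 new (w, o)
  "voaiwovoaa" → prefix "voaiwov" already present; 3 new (o, a, a)
  "voaiwov" → prefix "voaiwov" already present; 0 new (none)
  "voaiwovio" → prefix "voaiwovi" already present; 1 new (o)
  "voaww" → prefix "voa" already present; 2 new (w, w)
Total nodes = 10 + 4 + 8 + 2 + 2 + 2 + 2 + 3 + 0 + 1 + 2 = 36

36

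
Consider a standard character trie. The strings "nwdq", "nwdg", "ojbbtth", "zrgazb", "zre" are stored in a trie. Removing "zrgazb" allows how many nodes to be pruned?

4

Walk "zrgazb" from the leaf back toward the root, removing each node that no remaining word uses.
The suffix "gazb" (4 nodes) is used only by "zrgazb"; the node for "zr" still has the child "e", so pruning stops there.
Nodes removed: 4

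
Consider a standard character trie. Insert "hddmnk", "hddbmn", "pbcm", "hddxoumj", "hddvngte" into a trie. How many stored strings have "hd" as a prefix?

Traverse to the node for "hd", then collect every word in that subtree.
Matches: "hddbmn", "hddmnk", "hddvngte", "hddxoumj"
Count: 4

4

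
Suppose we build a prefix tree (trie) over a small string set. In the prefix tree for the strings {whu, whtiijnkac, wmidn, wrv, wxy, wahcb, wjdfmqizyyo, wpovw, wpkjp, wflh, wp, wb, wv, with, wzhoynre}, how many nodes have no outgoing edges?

Leaves are exactly the stored words that no other stored word extends.
Those words: "wahcb", "wb", "wflh", "whtiijnkac", "whu", "with", "wjdfmqizyyo", "wmidn", "wpkjp", "wpovw", "wrv", "wv", "wxy", "wzhoynre"
Leaf count: 14

14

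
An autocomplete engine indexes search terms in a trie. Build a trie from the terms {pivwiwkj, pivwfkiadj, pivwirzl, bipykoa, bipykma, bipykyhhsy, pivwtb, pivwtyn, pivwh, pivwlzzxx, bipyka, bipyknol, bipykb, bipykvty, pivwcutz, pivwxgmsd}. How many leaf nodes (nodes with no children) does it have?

Leaves are exactly the stored words that no other stored word extends.
Those words: "bipyka", "bipykb", "bipykma", "bipyknol", "bipykoa", "bipykvty", "bipykyhhsy", "pivwcutz", "pivwfkiadj", "pivwh", "pivwirzl", "pivwiwkj", "pivwlzzxx", "pivwtb", "pivwtyn", "pivwxgmsd"
Leaf count: 16

16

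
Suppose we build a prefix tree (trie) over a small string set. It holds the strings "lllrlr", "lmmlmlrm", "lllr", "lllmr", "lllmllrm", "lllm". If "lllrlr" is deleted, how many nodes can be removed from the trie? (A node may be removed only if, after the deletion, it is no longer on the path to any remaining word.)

Walk "lllrlr" from the leaf back toward the root, removing each node that no remaining word uses.
The suffix "lr" (2 nodes) is used only by "lllrlr"; "lllr" is itself a stored word, so pruning stops there.
Nodes removed: 2

2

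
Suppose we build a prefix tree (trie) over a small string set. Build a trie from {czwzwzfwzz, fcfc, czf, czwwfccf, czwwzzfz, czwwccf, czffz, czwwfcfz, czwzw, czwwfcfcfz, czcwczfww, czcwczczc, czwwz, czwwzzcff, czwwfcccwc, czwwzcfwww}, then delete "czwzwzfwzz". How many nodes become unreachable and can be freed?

5

A node on "czwzwzfwzz"'s path can go only if nothing else ends at it or branches off below it.
The suffix "zfwzz" (5 nodes) is used only by "czwzwzfwzz"; "czwzw" is itself a stored word, so pruning stops there.
Nodes removed: 5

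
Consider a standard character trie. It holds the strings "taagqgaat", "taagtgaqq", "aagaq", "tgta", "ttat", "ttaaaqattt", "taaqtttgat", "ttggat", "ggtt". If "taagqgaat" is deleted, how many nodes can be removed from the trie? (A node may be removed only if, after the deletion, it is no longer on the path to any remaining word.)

5

Walk "taagqgaat" from the leaf back toward the root, removing each node that no remaining word uses.
The suffix "qgaat" (5 nodes) is used only by "taagqgaat"; the node for "taag" still has the child "t", so pruning stops there.
Nodes removed: 5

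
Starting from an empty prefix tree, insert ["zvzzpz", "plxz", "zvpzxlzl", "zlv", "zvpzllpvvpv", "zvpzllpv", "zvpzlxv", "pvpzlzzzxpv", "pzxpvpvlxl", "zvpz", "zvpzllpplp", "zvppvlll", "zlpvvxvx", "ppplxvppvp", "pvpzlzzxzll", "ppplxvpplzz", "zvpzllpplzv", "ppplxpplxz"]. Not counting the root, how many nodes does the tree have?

Trace insertions, counting only characters that open a new branch:
  "zvzzpz" → 6 new (z, v, z, z, p, z)
  "plxz" → 4 new (p, l, x, z)
  "zvpzxlzl" → prefix "zv" already present; 6 new (p, z, x, l, z, l)
  "zlv" → prefix "z" already present; 2 new (l, v)
  "zvpzllpvvpv" → prefix "zvpz" already present; 7 new (l, l, p, v, v, p, v)
  "zvpzllpv" → prefix "zvpzllpv" already present; 0 new (none)
  "zvpzlxv" → prefix "zvpzl" already present; 2 new (x, v)
  "pvpzlzzzxpv" → prefix "p" already present; 10 new (v, p, z, l, z, z, z, x, p, v)
  "pzxpvpvlxl" → prefix "p" already present; 9 new (z, x, p, v, p, v, l, x, l)
  "zvpz" → prefix "zvpz" already present; 0 new (none)
  "zvpzllpplp" → prefix "zvpzllp" already present; 3 new (p, l, p)
  "zvppvlll" → prefix "zvp" already present; 5 new (p, v, l, l, l)
  "zlpvvxvx" → prefix "zl" already present; 6 new (p, v, v, x, v, x)
  "ppplxvppvp" → prefix "p" already present; 9 new (p, p, l, x, v, p, p, v, p)
  "pvpzlzzxzll" → prefix "pvpzlzz" already present; 4 new (x, z, l, l)
  "ppplxvpplzz" → prefix "ppplxvpp" already present; 3 new (l, z, z)
  "zvpzllpplzv" → prefix "zvpzllppl" already present; 2 new (z, v)
  "ppplxpplxz" → prefix "ppplx" already present; 5 new (p, p, l, x, z)
Total nodes = 6 + 4 + 6 + 2 + 7 + 0 + 2 + 10 + 9 + 0 + 3 + 5 + 6 + 9 + 4 + 3 + 2 + 5 = 83

83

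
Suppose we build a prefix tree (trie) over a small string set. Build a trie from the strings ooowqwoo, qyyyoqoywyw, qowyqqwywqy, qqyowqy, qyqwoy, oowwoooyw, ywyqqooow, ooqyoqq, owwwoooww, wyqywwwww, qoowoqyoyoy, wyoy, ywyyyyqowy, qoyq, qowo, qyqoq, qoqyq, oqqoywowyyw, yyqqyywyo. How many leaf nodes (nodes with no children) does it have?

19

Leaves are exactly the stored words that no other stored word extends.
Those words: "ooowqwoo", "ooqyoqq", "oowwoooyw", "oqqoywowyyw", "owwwoooww", "qoowoqyoyoy", "qoqyq", "qowo", "qowyqqwywqy", "qoyq", "qqyowqy", "qyqoq", "qyqwoy", "qyyyoqoywyw", "wyoy", "wyqywwwww", "ywyqqooow", "ywyyyyqowy", "yyqqyywyo"
Leaf count: 19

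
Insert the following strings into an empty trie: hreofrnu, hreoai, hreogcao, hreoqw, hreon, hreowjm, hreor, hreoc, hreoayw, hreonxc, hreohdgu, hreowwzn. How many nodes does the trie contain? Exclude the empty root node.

Trace insertions, counting only characters that open a new branch:
  "hreofrnu" → 8 new (h, r, e, o, f, r, n, u)
  "hreoai" → prefix "hreo" already present; 2 new (a, i)
  "hreogcao" → prefix "hreo" already present; 4 new (g, c, a, o)
  "hreoqw" → prefix "hreo" already present; 2 new (q, w)
  "hreon" → prefix "hreo" already present; 1 new (n)
  "hreowjm" → prefix "hreo" already present; 3 new (w, j, m)
  "hreor" → prefix "hreo" already present; 1 new (r)
  "hreoc" → prefix "hreo" already present; 1 new (c)
  "hreoayw" → prefix "hreoa" already present; 2 new (y, w)
  "hreonxc" → prefix "hreon" already present; 2 new (x, c)
  "hreohdgu" → prefix "hreo" already present; 4 new (h, d, g, u)
  "hreowwzn" → prefix "hreow" already present; 3 new (w, z, n)
Total nodes = 8 + 2 + 4 + 2 + 1 + 3 + 1 + 1 + 2 + 2 + 4 + 3 = 33

33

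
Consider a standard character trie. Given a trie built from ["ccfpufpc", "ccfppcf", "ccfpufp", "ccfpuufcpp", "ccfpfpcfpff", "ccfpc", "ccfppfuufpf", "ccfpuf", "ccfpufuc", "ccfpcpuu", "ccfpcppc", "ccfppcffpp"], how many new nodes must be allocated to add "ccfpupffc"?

4

"ccfpu" is already a path in the trie; the remaining "pffc" must be added.
So 9 − 5 = 4 new nodes.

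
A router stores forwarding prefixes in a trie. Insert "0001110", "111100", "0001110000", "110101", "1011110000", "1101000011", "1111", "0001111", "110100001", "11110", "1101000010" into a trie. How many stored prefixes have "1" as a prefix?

Filter for entries beginning with "1":
Words under "1": 1011110000, 110100001, 1101000010, 1101000011, 110101, 1111, 11110, 111100
Count: 8

8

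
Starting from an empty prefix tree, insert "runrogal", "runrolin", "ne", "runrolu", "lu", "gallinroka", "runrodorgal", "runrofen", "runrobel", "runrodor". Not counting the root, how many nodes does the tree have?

38

Count nodes per top-level branch (shared prefixes stored once):
  'g'-branch (gallinroka): 10 nodes
  'l'-branch (lu): 2 nodes
  'n'-branch (ne): 2 nodes
  'r'-branch (runrobel, runrodor, runrodorgal, runrofen, runrogal, runrolin, runrolu): 24 nodes
Sum: 38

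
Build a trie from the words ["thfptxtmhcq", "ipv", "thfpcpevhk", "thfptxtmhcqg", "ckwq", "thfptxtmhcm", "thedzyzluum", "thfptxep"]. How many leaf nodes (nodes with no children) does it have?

7

A leaf is a node with no children — equivalently, the end of a word that is not a proper prefix of any other stored word.
Those words: "ckwq", "ipv", "thedzyzluum", "thfpcpevhk", "thfptxep", "thfptxtmhcm", "thfptxtmhcqg"
Leaf count: 7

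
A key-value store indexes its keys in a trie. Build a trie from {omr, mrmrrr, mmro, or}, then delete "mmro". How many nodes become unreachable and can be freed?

3

After clearing the end-marker at "mmro", prune upward until reaching a node still needed by another word.
The suffix "mro" (3 nodes) is used only by "mmro"; the node for "m" still has the child "r", so pruning stops there.
Nodes removed: 3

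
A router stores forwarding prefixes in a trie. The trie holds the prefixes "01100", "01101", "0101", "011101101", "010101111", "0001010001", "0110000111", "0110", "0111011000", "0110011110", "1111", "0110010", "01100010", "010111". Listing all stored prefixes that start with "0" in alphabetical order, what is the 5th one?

Words with prefix "0", in lexicographic order: "0001010001", "0101", "010101111", "010111", "0110", "01100", "0110000111", "01100010", "0110010", "0110011110", "01101", "0111011000", "011101101"
Position 5: 0110

0110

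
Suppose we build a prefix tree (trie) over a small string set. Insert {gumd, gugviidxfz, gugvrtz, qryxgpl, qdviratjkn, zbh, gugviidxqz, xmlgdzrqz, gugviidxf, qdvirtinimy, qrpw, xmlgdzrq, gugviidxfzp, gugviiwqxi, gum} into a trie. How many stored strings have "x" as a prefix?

2

Traverse to the node for "x", then collect every word in that subtree.
Words under "x": xmlgdzrq, xmlgdzrqz
Count: 2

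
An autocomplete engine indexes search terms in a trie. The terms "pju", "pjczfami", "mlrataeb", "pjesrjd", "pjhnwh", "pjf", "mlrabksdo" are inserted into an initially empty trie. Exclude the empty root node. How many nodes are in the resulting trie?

32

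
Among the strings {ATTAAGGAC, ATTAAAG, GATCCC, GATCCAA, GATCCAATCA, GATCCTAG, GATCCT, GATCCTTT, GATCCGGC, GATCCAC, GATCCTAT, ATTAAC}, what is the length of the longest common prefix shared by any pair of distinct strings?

Equivalently: take the maximum, over all pairs, of their longest common prefix length.
e.g. "GATCCAA" and "GATCCAATCA" share the prefix "GATCCAA" of length 7; no pair shares a longer one.
Longest shared-prefix length: 7

7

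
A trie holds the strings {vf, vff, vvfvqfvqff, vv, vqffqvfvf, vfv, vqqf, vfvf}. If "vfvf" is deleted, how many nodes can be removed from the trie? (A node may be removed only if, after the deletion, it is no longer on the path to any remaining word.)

After clearing the end-marker at "vfvf", prune upward until reaching a node still needed by another word.
The suffix "f" (1 node) is used only by "vfvf"; "vfv" is itself a stored word, so pruning stops there.
Nodes removed: 1

1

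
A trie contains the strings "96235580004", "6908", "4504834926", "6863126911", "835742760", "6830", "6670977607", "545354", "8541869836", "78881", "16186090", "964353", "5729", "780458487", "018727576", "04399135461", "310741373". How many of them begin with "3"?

Traverse to the node for "3", then collect every word in that subtree.
Matches: "310741373"
Count: 1

1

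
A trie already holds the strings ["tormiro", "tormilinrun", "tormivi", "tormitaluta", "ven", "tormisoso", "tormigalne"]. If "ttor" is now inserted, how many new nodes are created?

3

The longest prefix of "ttor" already in the trie is "t" (length 1).
New nodes needed: |"ttor"| − 1 = 4 − 1 = 3.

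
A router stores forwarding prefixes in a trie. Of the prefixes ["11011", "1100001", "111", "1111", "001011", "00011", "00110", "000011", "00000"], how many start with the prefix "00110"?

1

Traverse to the node for "00110", then collect every word in that subtree.
Matches: "00110"
Count: 1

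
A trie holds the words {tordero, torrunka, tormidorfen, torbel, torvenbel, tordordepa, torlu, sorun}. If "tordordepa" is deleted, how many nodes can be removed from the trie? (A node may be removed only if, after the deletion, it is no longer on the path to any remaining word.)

6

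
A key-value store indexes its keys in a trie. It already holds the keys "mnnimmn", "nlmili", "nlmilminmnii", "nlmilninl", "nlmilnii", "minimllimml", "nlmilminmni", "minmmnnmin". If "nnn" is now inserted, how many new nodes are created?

2

The longest prefix of "nnn" already in the trie is "n" (length 1).
New nodes needed: |"nnn"| − 1 = 3 − 1 = 2.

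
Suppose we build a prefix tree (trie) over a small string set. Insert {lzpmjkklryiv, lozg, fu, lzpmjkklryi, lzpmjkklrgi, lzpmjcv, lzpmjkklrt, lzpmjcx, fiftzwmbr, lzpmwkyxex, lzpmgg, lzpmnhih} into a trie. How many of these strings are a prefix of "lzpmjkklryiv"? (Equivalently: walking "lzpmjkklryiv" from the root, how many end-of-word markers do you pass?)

Check each prefix of "lzpmjkklryiv" against the stored set — each match is an end-marker on the path.
Prefixes of the query that are stored words: "lzpmjkklryi", "lzpmjkklryiv"
Count: 2

2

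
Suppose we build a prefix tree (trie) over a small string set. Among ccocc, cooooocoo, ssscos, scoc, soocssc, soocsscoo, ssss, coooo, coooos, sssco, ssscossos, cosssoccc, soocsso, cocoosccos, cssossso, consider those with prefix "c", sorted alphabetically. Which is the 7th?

Words with prefix "c", in lexicographic order: "ccocc", "cocoosccos", "coooo", "cooooocoo", "coooos", "cosssoccc", "cssossso"
The 7th is cssossso.

cssossso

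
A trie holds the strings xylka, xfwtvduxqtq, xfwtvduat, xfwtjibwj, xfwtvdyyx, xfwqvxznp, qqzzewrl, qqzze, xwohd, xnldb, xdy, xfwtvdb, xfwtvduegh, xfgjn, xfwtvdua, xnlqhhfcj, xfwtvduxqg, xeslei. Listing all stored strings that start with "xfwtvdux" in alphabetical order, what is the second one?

xfwtvduxqtq

Filter for "xfwtvdux…" and sort: "xfwtvduxqg", "xfwtvduxqtq"
Position 2: xfwtvduxqtq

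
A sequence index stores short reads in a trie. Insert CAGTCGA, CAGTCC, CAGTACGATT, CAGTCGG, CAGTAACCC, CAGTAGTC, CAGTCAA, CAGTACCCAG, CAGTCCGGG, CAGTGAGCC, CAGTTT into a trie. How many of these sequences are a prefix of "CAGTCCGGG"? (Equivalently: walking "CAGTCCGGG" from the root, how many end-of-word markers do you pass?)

2

Walk "CAGTCCGGG" from the root; an end-of-word marker is hit whenever a stored word is a prefix of "CAGTCCGGG".
Prefixes of the query that are stored words: "CAGTCC", "CAGTCCGGG"
Count: 2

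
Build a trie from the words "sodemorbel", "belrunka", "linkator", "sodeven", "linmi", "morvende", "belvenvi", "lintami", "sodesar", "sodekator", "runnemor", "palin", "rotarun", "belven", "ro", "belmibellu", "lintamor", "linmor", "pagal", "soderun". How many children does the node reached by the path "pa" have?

Walk "pa" from the root, arriving at one node.
Distinct next characters after "pa": g, l.
That node has 2 child edges.

2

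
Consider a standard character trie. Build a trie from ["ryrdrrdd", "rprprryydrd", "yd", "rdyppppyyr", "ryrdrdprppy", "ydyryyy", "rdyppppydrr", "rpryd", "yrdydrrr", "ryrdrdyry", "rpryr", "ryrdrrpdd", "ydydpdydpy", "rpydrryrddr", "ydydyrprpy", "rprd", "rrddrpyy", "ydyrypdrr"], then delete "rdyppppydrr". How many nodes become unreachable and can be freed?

3

After clearing the end-marker at "rdyppppydrr", prune upward until reaching a node still needed by another word.
The suffix "drr" (3 nodes) is used only by "rdyppppydrr"; the node for "rdyppppy" still has the child "y", so pruning stops there.
Nodes removed: 3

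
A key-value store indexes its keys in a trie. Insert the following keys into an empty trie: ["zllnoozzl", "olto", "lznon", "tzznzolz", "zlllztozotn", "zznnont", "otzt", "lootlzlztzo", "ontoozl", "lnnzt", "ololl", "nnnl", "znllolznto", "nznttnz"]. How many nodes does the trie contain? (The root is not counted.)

85

For each word, the new-node count is its length minus the longest prefix already in the trie:
  "zllnoozzl" → 9 new (z, l, l, n, o, o, z, z, l)
  "olto" → 4 new (o, l, t, o)
  "lznon" → 5 new (l, z, n, o, n)
  "tzznzolz" → 8 new (t, z, z, n, z, o, l, z)
  "zlllztozotn" → prefix "zll" already present; 8 new (l, z, t, o, z, o, t, n)
  "zznnont" → prefix "z" already present; 6 new (z, n, n, o, n, t)
  "otzt" → prefix "o" already present; 3 new (t, z, t)
  "lootlzlztzo" → prefix "l" already present; 10 new (o, o, t, l, z, l, z, t, z, o)
  "ontoozl" → prefix "o" already present; 6 new (n, t, o, o, z, l)
  "lnnzt" → prefix "l" already present; 4 new (n, n, z, t)
  "ololl" → prefix "ol" already present; 3 new (o, l, l)
  "nnnl" → 4 new (n, n, n, l)
  "znllolznto" → prefix "z" already present; 9 new (n, l, l, o, l, z, n, t, o)
  "nznttnz" → prefix "n" already present; 6 new (z, n, t, t, n, z)
Total nodes = 9 + 4 + 5 + 8 + 8 + 6 + 3 + 10 + 6 + 4 + 3 + 4 + 9 + 6 = 85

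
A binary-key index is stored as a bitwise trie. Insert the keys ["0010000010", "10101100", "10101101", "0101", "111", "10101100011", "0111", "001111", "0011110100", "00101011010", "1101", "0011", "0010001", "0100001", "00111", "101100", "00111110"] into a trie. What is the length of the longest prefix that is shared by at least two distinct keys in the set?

Look for the deepest trie node that still has at least two words in its subtree.
e.g. "10101100" and "10101100011" share the prefix "10101100" of length 8; no pair shares a longer one.
Longest shared-prefix length: 8

8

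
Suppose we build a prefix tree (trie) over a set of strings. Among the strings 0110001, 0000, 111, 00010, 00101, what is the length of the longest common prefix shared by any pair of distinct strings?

Look for the deepest trie node that still has at least two words in its subtree.
e.g. "0000" and "00010" share the prefix "000" of length 3; no pair shares a longer one.
Longest shared-prefix length: 3

3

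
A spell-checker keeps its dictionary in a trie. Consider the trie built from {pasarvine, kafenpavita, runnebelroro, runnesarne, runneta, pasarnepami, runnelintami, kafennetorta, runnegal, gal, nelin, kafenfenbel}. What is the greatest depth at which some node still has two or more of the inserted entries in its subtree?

5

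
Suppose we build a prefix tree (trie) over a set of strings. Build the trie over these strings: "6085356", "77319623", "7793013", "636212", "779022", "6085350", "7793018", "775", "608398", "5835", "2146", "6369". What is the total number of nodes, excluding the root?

43

For each word, the new-node count is its length minus the longest prefix already in the trie:
  "6085356" → 7 new (6, 0, 8, 5, 3, 5, 6)
  "77319623" → 8 new (7, 7, 3, 1, 9, 6, 2, 3)
  "7793013" → prefix "77" already present; 5 new (9, 3, 0, 1, 3)
  "636212" → prefix "6" already present; 5 new (3, 6, 2, 1, 2)
  "779022" → prefix "779" already present; 3 new (0, 2, 2)
  "6085350" → prefix "608535" already present; 1 new (0)
  "7793018" → prefix "779301" already present; 1 new (8)
  "775" → prefix "77" already present; 1 new (5)
  "608398" → prefix "608" already present; 3 new (3, 9, 8)
  "5835" → 4 new (5, 8, 3, 5)
  "2146" → 4 new (2, 1, 4, 6)
  "6369" → prefix "636" already present; 1 new (9)
Total nodes = 7 + 8 + 5 + 5 + 3 + 1 + 1 + 1 + 3 + 4 + 4 + 1 = 43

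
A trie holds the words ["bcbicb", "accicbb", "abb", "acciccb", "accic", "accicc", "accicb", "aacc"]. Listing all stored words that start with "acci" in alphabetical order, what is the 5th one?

acciccb

DFS of the "acci" subtree visits, in order: "accic", "accicb", "accicbb", "accicc", "acciccb"
The 5th is acciccb.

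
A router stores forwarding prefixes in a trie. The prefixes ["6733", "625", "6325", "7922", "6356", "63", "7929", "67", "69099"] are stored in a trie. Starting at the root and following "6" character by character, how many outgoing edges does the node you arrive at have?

Walk "6" from the root, arriving at one node.
Characters that immediately follow "6" among the stored strings: {2, 3, 7, 9}.
That node has 4 child edges.

4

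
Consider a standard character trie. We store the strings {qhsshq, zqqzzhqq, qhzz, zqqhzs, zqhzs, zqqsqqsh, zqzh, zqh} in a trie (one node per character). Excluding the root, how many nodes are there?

Trace insertions, counting only characters that open a new branch:
  "qhsshq" → 6 new (q, h, s, s, h, q)
  "zqqzzhqq" → 8 new (z, q, q, z, z, h, q, q)
  "qhzz" → prefix "qh" already present; 2 new (z, z)
  "zqqhzs" → prefix "zqq" already present; 3 new (h, z, s)
  "zqhzs" → prefix "zq" already present; 3 new (h, z, s)
  "zqqsqqsh" → prefix "zqq" already present; 5 new (s, q, q, s, h)
  "zqzh" → prefix "zq" already present; 2 new (z, h)
  "zqh" → prefix "zqh" already present; 0 new (none)
Total nodes = 6 + 8 + 2 + 3 + 3 + 5 + 2 + 0 = 29

29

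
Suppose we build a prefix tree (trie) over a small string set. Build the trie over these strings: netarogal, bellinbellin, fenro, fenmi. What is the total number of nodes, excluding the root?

For each word, the new-node count is its length minus the longest prefix already in the trie:
  "netarogal" → 9 new (n, e, t, a, r, o, g, a, l)
  "bellinbellin" → 12 new (b, e, l, l, i, n, b, e, l, l, i, n)
  "fenro" → 5 new (f, e, n, r, o)
  "fenmi" → prefix "fen" already present; 2 new (m, i)
Total nodes = 9 + 12 + 5 + 2 = 28

28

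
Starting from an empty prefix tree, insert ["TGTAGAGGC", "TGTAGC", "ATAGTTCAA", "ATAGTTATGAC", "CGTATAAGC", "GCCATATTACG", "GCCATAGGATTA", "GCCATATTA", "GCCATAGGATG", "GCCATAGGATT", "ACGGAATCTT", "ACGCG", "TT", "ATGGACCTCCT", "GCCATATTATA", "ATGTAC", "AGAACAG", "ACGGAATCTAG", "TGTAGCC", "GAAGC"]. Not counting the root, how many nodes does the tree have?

Trace insertions, counting only characters that open a new branch:
  "TGTAGAGGC" → 9 new (T, G, T, A, G, A, G, G, C)
  "TGTAGC" → prefix "TGTAG" already present; 1 new (C)
  "ATAGTTCAA" → 9 new (A, T, A, G, T, T, C, A, A)
  "ATAGTTATGAC" → prefix "ATAGTT" already present; 5 new (A, T, G, A, C)
  "CGTATAAGC" → 9 new (C, G, T, A, T, A, A, G, C)
  "GCCATATTACG" → 11 new (G, C, C, A, T, A, T, T, A, C, G)
  "GCCATAGGATTA" → prefix "GCCATA" already present; 6 new (G, G, A, T, T, A)
  "GCCATATTA" → prefix "GCCATATTA" already present; 0 new (none)
  "GCCATAGGATG" → prefix "GCCATAGGAT" already present; 1 new (G)
  "GCCATAGGATT" → prefix "GCCATAGGATT" already present; 0 new (none)
  "ACGGAATCTT" → prefix "A" already present; 9 new (C, G, G, A, A, T, C, T, T)
  "ACGCG" → prefix "ACG" already present; 2 new (C, G)
  "TT" → prefix "T" already present; 1 new (T)
  "ATGGACCTCCT" → prefix "AT" already present; 9 new (G, G, A, C, C, T, C, C, T)
  "GCCATATTATA" → prefix "GCCATATTA" already present; 2 new (T, A)
  "ATGTAC" → prefix "ATG" already present; 3 new (T, A, C)
  "AGAACAG" → prefix "A" already present; 6 new (G, A, A, C, A, G)
  "ACGGAATCTAG" → prefix "ACGGAATCT" already present; 2 new (A, G)
  "TGTAGCC" → prefix "TGTAGC" already present; 1 new (C)
  "GAAGC" → prefix "G" already present; 4 new (A, A, G, C)
Total nodes = 9 + 1 + 9 + 5 + 9 + 11 + 6 + 0 + 1 + 0 + 9 + 2 + 1 + 9 + 2 + 3 + 6 + 2 + 1 + 4 = 90

90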